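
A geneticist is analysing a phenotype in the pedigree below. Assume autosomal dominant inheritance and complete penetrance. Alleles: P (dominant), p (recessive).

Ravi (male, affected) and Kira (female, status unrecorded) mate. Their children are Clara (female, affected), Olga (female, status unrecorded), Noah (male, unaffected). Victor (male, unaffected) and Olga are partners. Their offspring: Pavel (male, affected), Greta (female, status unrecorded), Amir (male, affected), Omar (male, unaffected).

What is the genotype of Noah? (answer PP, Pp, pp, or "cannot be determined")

pp

Noah is unaffected, so Noah is pp.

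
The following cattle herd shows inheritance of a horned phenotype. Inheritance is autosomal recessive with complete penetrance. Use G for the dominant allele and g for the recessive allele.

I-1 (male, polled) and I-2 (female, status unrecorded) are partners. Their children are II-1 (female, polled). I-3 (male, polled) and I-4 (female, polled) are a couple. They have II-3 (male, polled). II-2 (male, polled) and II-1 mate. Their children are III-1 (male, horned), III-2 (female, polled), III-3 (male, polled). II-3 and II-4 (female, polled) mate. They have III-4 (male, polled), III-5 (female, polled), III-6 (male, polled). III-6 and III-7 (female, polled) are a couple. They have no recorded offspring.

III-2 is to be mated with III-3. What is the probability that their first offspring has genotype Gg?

4/9

II-2 is polled so carries G and passed g to III-1 (gg), so II-2 is Gg.
II-1 is polled so carries G and passed g to III-1 (gg), so II-1 is Gg.
III-2 is a polled offspring of II-2 (Gg) × II-1 (Gg), whose cross gives 1/4 GG : 1/2 Gg : 1/4 gg; conditioning on being polled, III-2 is GG with probability 1/3, Gg with probability 2/3.
III-3 is a polled offspring of II-2 (Gg) × II-1 (Gg), whose cross gives 1/4 GG : 1/2 Gg : 1/4 gg; conditioning on being polled, III-3 is GG with probability 1/3, Gg with probability 2/3.
Summing over parental genotype combinations, P(offspring has genotype Gg) = 2/9·1/2 + 2/9·1/2 + 4/9·1/2 = 4/9.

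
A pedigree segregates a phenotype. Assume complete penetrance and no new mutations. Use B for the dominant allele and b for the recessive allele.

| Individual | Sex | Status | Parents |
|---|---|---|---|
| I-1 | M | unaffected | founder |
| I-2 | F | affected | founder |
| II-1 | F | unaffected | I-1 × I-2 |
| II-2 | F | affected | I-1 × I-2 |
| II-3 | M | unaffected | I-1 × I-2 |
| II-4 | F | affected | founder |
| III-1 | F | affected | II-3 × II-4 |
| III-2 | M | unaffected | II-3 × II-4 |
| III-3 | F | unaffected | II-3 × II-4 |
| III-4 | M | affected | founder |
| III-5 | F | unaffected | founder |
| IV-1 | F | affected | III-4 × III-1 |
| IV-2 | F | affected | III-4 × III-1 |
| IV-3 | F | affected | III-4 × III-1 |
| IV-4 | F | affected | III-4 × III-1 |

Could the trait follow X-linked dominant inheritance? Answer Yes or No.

Yes

A consistent assignment under X-linked dominant exists: I-1 X^b Y, I-2 X^B X^b, II-1 X^b X^b, II-2 X^B X^b, II-3 X^b Y, II-4 X^B X^b, III-1 X^B X^b, III-2 X^b Y, III-3 X^b X^b, III-4 X^B Y, III-5 X^b X^b, IV-1 X^B X^B, IV-2 X^B X^B, IV-3 X^B X^B, IV-4 X^B X^B.
In this assignment every recorded phenotype matches its genotype and every non-founder's genotype is obtainable from its parents' genotypes, so the pedigree is consistent.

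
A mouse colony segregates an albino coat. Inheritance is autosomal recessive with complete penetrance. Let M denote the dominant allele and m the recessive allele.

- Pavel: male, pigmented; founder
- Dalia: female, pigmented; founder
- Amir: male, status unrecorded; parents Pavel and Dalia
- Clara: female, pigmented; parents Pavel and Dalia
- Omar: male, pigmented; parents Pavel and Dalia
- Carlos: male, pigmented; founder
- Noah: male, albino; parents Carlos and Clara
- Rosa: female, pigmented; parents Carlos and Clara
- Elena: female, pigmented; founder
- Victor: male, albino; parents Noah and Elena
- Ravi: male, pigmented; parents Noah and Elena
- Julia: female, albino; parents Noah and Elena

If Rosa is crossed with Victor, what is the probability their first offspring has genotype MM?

0

Carlos is pigmented so carries M and passed m to Noah (mm), so Carlos is Mm.
Clara is pigmented so carries M and passed m to Noah (mm), so Clara is Mm.
Rosa is a pigmented offspring of Carlos (Mm) × Clara (Mm), whose cross gives 1/4 MM : 1/2 Mm : 1/4 mm; conditioning on being pigmented, Rosa is MM with probability 1/3, Mm with probability 2/3.
Victor is albino, so Victor is mm.
Summing over parental genotype combinations, P(offspring has genotype MM) = 0 = 0.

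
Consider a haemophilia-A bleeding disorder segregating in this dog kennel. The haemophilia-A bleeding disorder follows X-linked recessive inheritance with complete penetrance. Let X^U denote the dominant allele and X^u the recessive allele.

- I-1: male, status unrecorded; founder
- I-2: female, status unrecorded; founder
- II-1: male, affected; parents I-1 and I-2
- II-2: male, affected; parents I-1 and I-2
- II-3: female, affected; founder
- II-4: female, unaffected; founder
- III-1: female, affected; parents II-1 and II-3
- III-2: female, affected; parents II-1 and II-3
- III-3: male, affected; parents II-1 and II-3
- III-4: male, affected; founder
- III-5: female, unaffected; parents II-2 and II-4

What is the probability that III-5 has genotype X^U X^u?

1

III-5 is unaffected so carries U and received u from II-2 (X^u Y), so III-5 is X^U X^u, giving P(X^U X^u) = 1.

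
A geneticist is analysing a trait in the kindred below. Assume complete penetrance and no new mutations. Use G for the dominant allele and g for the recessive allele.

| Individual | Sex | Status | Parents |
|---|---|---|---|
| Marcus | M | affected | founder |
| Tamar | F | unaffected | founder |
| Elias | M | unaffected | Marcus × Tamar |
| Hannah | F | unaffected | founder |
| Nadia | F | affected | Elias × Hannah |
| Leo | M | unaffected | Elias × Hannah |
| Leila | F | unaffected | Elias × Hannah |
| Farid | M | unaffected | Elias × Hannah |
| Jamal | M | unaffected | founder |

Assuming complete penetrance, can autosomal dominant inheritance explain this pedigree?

No

Under autosomal dominant, Nadia (affected, female) cannot arise from Elias (unaffected) × Hannah (unaffected).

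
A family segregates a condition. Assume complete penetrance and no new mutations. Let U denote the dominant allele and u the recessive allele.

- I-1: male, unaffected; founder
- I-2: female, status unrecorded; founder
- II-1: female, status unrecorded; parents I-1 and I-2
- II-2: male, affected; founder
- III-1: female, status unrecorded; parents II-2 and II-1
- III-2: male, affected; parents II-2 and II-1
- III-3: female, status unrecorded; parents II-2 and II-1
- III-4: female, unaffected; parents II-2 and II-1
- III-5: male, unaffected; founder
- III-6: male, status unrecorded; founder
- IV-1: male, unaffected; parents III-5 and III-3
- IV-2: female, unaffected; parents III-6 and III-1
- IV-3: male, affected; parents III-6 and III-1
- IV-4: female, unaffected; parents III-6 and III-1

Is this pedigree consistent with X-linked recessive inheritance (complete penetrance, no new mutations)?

Yes

A consistent assignment under X-linked recessive exists: I-1 X^U Y, I-2 X^U X^u, II-1 X^U X^u, II-2 X^u Y, III-1 X^U X^u, III-2 X^u Y, III-3 X^U X^u, III-4 X^U X^u, III-5 X^U Y, III-6 X^U Y, IV-1 X^U Y, IV-2 X^U X^U, IV-3 X^u Y, IV-4 X^U X^U.
In this assignment every recorded phenotype matches its genotype and every non-founder's genotype is obtainable from its parents' genotypes, so the pedigree is consistent.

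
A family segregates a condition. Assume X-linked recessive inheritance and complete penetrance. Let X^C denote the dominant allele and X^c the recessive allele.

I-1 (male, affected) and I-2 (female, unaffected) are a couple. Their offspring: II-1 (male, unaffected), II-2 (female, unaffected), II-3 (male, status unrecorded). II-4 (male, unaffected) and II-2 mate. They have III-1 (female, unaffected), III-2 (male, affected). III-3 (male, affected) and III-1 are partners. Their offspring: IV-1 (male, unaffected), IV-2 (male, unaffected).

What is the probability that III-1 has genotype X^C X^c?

II-4 is unaffected, so II-4 is X^C Y.
II-2 is unaffected so carries C and received c from I-1 (X^c Y), so II-2 is X^C X^c.
Their cross gives offspring ratios 1/2 X^C X^C : 1/2 X^C X^c. Conditioning on III-1 being unaffected, P(X^C X^c) = 1/2 / 1 = 1/2 before taking III-1's own offspring into account.
III-3 is affected, so III-3 is X^c Y.
Now use III-1's offspring. Probability of each recorded status — unaffected son IV-1: 1/2 if III-1 is X^C X^c, 1 if X^C X^C; unaffected son IV-2: 1/2 if III-1 is X^C X^c, 1 if X^C X^C.
Bayes: P(X^C X^c) = 1/2·1/4 / (1/2·1/4 + 1/2·1) = 1/5.

1/5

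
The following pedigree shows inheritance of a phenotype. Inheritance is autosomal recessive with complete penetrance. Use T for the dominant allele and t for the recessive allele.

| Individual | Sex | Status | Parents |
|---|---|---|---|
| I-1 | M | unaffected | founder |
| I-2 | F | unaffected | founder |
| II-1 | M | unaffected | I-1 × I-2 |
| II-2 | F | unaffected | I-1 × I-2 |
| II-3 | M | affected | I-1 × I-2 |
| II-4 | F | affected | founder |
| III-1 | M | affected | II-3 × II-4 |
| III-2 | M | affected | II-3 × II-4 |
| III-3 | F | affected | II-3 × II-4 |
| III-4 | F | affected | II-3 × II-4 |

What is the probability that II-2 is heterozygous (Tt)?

I-1 is unaffected so carries T and passed t to II-3 (tt), so I-1 is Tt.
I-2 is unaffected so carries T and passed t to II-3 (tt), so I-2 is Tt.
Their cross gives offspring ratios 1/4 TT : 1/2 Tt : 1/4 tt. Conditioning on II-2 being unaffected, P(Tt) = 1/2 / 3/4 = 2/3.

2/3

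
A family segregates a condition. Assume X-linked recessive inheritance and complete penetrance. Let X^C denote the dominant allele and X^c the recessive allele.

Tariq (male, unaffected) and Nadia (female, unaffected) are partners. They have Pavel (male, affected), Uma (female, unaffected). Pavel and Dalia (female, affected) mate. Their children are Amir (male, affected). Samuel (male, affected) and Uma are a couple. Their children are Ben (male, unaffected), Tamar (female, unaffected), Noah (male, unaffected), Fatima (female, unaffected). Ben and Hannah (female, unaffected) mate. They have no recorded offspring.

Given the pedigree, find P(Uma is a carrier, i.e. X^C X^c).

1/17

Tariq is unaffected, so Tariq is X^C Y.
Nadia is unaffected so carries C and passed c to Pavel (X^c Y), so Nadia is X^C X^c.
Their cross gives offspring ratios 1/2 X^C X^C : 1/2 X^C X^c. Conditioning on Uma being unaffected, P(X^C X^c) = 1/2 / 1 = 1/2 before taking Uma's own offspring into account.
Samuel is affected, so Samuel is X^c Y.
Now use Uma's offspring. Probability of each recorded status — unaffected son Ben: 1/2 if Uma is X^C X^c, 1 if X^C X^C; unaffected daughter Tamar: 1/2 if Uma is X^C X^c, 1 if X^C X^C; unaffected son Noah: 1/2 if Uma is X^C X^c, 1 if X^C X^C; unaffected daughter Fatima: 1/2 if Uma is X^C X^c, 1 if X^C X^C.
Bayes: P(X^C X^c) = 1/2·1/16 / (1/2·1/16 + 1/2·1) = 1/17.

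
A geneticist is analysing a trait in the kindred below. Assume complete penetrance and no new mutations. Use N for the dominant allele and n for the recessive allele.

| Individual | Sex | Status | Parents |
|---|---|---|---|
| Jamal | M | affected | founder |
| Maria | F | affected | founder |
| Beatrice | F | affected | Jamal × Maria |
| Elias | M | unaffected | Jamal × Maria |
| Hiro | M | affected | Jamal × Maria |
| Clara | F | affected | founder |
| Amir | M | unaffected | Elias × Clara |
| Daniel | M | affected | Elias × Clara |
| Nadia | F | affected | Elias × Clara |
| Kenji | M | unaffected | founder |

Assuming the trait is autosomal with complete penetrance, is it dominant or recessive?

dominant

Jamal and Maria are both affected yet have an unaffected child Elias. Under a recessive model two affected parents are homozygous and every child would be affected, so the trait cannot be recessive.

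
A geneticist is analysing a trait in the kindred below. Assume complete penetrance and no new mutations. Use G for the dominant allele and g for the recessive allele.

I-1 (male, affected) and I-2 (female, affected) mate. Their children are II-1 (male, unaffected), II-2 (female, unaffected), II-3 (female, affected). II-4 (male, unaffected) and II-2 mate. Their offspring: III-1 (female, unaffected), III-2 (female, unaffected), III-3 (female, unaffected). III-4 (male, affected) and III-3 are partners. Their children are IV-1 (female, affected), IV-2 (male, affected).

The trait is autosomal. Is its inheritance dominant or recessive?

dominant

I-1 and I-2 are both affected yet have an unaffected child II-1. Under a recessive model two affected parents are homozygous and every child would be affected, so the trait cannot be recessive.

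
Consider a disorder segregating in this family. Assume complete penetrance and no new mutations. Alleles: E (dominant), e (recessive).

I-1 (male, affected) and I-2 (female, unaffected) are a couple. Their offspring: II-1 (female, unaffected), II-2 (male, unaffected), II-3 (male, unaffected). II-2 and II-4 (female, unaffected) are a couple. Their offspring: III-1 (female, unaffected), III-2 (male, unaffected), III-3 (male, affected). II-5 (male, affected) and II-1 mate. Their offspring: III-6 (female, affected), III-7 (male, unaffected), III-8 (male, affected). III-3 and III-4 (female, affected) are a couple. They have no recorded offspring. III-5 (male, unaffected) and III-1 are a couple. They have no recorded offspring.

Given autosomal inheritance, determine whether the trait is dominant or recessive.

recessive

II-2 and II-4 are both unaffected yet have an affected child III-3. Under dominance, an affected child requires at least one affected parent, so the trait cannot be dominant.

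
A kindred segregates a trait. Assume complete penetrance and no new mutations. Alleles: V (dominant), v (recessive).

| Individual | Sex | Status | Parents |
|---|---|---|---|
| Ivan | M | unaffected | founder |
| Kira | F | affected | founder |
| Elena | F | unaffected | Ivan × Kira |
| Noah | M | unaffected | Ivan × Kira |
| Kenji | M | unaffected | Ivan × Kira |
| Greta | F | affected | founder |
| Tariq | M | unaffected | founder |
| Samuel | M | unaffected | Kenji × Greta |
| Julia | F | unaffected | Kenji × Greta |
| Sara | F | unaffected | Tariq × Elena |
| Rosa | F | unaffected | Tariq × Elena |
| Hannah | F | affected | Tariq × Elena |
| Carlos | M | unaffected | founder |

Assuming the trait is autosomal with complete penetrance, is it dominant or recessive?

recessive

Tariq and Elena are both unaffected yet have an affected child Hannah. Under dominance, an affected child requires at least one affected parent, so the trait cannot be dominant.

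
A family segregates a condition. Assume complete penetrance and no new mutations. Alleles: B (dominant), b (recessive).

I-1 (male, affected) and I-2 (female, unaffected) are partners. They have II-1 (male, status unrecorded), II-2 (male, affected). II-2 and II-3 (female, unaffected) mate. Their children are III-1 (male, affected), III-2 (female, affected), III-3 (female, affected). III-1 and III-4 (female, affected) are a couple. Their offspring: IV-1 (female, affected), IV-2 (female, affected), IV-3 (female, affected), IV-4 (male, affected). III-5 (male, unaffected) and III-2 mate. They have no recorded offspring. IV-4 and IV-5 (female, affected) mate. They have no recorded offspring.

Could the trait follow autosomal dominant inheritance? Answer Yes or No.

A consistent assignment under autosomal dominant exists: I-1 BB, I-2 bb, II-1 Bb, II-2 Bb, II-3 bb, III-1 Bb, III-2 Bb, III-3 Bb, III-4 BB, III-5 bb, IV-1 BB, IV-2 BB, IV-3 BB, IV-4 BB, IV-5 BB.
In this assignment every recorded phenotype matches its genotype and every non-founder's genotype is obtainable from its parents' genotypes, so the pedigree is consistent.

Yes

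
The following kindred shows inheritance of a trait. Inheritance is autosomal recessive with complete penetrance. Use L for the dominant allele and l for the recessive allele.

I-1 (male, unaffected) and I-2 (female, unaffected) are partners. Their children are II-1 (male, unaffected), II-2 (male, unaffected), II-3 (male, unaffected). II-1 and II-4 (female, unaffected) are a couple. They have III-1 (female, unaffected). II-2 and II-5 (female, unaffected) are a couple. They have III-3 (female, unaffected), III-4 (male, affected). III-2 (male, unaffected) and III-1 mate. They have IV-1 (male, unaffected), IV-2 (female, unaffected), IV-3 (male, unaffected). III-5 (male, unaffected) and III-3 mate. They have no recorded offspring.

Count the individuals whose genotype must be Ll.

Obligate heterozygotes: II-2 is unaffected so carries L and passed l to III-4 (ll), so II-2 is Ll; II-5 is unaffected so carries L and passed l to III-4 (ll), so II-5 is Ll.
Every other individual is either homozygous by phenotype or has at least one consistent homozygous assignment, so the count is 2.

2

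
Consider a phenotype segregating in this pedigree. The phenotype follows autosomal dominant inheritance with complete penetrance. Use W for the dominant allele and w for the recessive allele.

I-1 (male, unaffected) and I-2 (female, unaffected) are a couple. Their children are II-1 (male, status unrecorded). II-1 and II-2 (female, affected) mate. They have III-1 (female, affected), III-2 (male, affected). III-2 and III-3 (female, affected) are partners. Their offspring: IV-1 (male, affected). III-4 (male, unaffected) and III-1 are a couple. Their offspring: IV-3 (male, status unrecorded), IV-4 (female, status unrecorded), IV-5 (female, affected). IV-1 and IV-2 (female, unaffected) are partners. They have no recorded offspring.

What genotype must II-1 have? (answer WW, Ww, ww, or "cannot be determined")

ww

From phenotype alone, II-1 is WW or Ww or ww.
II-1 received w from I-1 (ww) and received w from I-2 (ww), so II-1 is ww.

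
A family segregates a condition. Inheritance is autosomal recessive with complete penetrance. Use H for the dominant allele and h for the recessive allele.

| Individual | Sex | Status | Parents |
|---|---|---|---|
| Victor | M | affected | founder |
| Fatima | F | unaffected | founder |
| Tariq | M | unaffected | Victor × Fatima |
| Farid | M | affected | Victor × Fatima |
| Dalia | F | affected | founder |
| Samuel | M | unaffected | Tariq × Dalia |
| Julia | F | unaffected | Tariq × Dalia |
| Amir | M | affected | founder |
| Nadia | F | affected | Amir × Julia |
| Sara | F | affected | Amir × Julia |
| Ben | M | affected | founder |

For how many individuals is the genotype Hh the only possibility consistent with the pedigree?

4

Obligate heterozygotes: Fatima is unaffected so carries H and passed h to Farid (hh), so Fatima is Hh; Tariq is unaffected so carries H and received h from Victor (hh), so Tariq is Hh; Samuel is unaffected so carries H and received h from Dalia (hh), so Samuel is Hh; Julia is unaffected so carries H and received h from Dalia (hh), so Julia is Hh.
Every other individual is either homozygous by phenotype or has at least one consistent homozygous assignment, so the count is 4.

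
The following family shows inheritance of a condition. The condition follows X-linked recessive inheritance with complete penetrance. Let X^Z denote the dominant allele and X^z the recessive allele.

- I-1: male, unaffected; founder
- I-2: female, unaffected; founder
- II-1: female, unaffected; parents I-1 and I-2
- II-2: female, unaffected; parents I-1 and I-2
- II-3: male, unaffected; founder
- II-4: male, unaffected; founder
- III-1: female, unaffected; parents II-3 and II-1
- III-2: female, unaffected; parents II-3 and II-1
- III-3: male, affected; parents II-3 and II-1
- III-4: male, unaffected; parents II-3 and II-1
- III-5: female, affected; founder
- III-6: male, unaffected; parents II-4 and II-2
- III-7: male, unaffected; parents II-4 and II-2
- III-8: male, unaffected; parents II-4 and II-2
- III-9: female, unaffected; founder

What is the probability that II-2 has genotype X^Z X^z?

I-1 is unaffected, so I-1 is X^Z Y.
I-2 is unaffected so carries Z and passed z to II-1 (X^Z X^z, whose Z came from I-1), so I-2 is X^Z X^z.
Their cross gives offspring ratios 1/2 X^Z X^Z : 1/2 X^Z X^z. Conditioning on II-2 being unaffected, P(X^Z X^z) = 1/2 / 1 = 1/2 before taking II-2's own offspring into account.
II-4 is unaffected, so II-4 is X^Z Y.
Now use II-2's offspring. Probability of each recorded status — unaffected son III-6: 1/2 if II-2 is X^Z X^z, 1 if X^Z X^Z; unaffected son III-7: 1/2 if II-2 is X^Z X^z, 1 if X^Z X^Z; unaffected son III-8: 1/2 if II-2 is X^Z X^z, 1 if X^Z X^Z.
Bayes: P(X^Z X^z) = 1/2·1/8 / (1/2·1/8 + 1/2·1) = 1/9.

1/9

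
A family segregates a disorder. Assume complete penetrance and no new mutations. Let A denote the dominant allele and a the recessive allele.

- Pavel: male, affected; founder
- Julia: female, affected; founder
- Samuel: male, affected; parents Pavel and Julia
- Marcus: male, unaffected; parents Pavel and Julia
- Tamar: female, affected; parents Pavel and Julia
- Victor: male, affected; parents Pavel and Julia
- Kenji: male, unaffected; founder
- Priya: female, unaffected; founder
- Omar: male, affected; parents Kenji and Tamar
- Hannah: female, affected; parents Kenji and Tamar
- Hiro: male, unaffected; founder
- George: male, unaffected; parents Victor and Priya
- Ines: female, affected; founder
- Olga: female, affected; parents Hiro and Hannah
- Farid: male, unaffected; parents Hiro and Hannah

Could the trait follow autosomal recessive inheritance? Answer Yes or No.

No

Under autosomal recessive, Marcus (unaffected, male) cannot arise from Pavel (affected) × Julia (affected).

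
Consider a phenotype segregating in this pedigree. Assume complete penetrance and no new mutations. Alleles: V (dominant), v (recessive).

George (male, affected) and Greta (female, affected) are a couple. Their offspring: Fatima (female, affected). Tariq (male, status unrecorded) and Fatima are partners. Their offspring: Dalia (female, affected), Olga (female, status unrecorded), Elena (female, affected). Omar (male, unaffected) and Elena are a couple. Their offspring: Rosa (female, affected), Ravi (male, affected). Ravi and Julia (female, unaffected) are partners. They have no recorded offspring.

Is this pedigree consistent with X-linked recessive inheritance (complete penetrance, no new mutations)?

No

Under X-linked recessive, Rosa (affected, female) cannot arise from Omar (unaffected) × Elena (affected).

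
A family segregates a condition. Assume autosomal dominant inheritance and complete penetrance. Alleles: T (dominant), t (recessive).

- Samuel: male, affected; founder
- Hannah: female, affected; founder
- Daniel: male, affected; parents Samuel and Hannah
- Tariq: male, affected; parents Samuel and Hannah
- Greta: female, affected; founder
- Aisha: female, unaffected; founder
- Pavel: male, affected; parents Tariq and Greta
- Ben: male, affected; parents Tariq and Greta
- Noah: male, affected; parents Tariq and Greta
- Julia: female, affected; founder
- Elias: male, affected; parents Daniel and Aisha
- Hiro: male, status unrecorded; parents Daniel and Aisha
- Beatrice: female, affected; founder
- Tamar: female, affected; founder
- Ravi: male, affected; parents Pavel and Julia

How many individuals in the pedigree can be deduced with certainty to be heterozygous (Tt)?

Obligate heterozygotes: Elias is affected so carries T and received t from Aisha (tt), so Elias is Tt.
Every other individual is either homozygous by phenotype or has at least one consistent homozygous assignment, so the count is 1.

1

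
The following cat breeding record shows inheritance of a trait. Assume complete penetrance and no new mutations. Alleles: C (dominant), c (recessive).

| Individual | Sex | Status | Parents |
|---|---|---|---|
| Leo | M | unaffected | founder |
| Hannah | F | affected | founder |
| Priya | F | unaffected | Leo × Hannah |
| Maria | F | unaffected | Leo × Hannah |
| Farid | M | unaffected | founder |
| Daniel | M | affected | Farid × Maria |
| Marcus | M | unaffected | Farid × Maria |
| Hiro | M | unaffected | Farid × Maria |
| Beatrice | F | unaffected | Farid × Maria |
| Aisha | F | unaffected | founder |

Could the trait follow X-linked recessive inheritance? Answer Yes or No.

A consistent assignment under X-linked recessive exists: Leo X^C Y, Hannah X^c X^c, Priya X^C X^c, Maria X^C X^c, Farid X^C Y, Daniel X^c Y, Marcus X^C Y, Hiro X^C Y, Beatrice X^C X^C, Aisha X^C X^C.
In this assignment every recorded phenotype matches its genotype and every non-founder's genotype is obtainable from its parents' genotypes, so the pedigree is consistent.

Yes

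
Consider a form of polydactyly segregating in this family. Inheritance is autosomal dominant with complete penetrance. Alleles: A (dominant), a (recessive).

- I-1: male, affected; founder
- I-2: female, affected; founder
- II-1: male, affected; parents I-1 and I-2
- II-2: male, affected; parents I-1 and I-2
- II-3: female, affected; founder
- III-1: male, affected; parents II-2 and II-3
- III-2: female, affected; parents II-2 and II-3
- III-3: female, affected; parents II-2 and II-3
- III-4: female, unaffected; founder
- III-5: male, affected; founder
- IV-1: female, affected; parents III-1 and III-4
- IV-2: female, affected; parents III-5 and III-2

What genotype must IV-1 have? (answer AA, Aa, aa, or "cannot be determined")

From phenotype alone, IV-1 is AA or Aa.
IV-1 is affected so carries A and received a from III-4 (aa), so IV-1 is Aa.

Aa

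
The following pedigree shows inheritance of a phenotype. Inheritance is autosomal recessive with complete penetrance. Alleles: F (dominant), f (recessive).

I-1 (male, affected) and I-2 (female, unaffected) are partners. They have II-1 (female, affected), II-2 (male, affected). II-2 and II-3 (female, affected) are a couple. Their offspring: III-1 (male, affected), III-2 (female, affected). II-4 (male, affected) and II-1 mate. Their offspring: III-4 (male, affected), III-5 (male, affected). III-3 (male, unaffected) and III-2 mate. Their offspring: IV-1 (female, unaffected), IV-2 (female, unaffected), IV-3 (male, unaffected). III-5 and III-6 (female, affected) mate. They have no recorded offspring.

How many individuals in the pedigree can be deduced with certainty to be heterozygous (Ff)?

4

Obligate heterozygotes: I-2 is unaffected so carries F and passed f to II-1 (ff), so I-2 is Ff; IV-1 is unaffected so carries F and received f from III-2 (ff), so IV-1 is Ff; IV-2 is unaffected so carries F and received f from III-2 (ff), so IV-2 is Ff; IV-3 is unaffected so carries F and received f from III-2 (ff), so IV-3 is Ff.
Every other individual is either homozygous by phenotype or has at least one consistent homozygous assignment, so the count is 4.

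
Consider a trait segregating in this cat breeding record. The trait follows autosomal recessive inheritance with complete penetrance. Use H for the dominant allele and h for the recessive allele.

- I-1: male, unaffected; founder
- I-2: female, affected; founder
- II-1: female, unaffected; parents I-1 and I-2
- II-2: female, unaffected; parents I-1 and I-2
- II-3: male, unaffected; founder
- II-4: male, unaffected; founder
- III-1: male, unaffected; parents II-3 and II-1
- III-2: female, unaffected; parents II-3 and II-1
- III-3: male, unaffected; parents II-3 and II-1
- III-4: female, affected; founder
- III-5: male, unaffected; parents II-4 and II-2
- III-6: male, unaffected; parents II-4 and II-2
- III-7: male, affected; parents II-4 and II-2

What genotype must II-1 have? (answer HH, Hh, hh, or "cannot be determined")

From phenotype alone, II-1 is HH or Hh.
II-1 is unaffected so carries H and received h from I-2 (hh), so II-1 is Hh.

Hh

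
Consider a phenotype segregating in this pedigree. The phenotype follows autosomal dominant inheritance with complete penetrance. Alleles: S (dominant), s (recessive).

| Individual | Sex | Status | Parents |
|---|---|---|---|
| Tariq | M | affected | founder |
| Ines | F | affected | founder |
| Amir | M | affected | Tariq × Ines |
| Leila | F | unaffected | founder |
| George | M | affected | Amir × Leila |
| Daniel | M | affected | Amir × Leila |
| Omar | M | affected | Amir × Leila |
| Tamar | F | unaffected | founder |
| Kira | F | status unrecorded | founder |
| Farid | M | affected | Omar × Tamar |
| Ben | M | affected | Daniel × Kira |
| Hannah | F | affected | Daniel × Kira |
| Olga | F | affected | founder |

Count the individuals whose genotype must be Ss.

Obligate heterozygotes: George is affected so carries S and received s from Leila (ss), so George is Ss; Daniel is affected so carries S and received s from Leila (ss), so Daniel is Ss; Omar is affected so carries S and received s from Leila (ss), so Omar is Ss; Farid is affected so carries S and received s from Tamar (ss), so Farid is Ss.
Every other individual is either homozygous by phenotype or has at least one consistent homozygous assignment, so the count is 4.

4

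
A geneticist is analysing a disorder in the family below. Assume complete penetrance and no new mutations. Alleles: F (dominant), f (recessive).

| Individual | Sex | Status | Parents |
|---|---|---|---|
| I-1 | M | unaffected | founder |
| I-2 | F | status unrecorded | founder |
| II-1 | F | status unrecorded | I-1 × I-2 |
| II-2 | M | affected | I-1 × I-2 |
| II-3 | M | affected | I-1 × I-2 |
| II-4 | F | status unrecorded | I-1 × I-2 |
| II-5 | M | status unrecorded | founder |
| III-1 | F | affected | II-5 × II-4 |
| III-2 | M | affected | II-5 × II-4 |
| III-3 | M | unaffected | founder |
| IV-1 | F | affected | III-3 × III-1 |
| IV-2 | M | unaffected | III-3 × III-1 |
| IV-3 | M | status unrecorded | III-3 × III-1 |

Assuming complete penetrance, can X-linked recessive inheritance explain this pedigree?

No

Under X-linked recessive, IV-1 (affected, female) cannot arise from III-3 (unaffected) × III-1 (affected).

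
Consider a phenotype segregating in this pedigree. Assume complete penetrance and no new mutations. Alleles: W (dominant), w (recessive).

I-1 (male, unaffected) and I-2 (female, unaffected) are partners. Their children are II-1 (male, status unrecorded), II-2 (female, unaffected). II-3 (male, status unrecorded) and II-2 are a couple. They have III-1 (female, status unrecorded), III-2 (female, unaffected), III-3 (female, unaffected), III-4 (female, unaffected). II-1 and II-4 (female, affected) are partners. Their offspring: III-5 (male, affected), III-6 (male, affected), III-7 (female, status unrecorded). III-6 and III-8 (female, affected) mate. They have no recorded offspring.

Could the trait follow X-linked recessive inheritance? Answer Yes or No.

Yes

A consistent assignment under X-linked recessive exists: I-1 X^W Y, I-2 X^W X^W, II-1 X^W Y, II-2 X^W X^W, II-3 X^W Y, II-4 X^w X^w, III-1 X^W X^W, III-2 X^W X^W, III-3 X^W X^W, III-4 X^W X^W, III-5 X^w Y, III-6 X^w Y, III-7 X^W X^w, III-8 X^w X^w.
In this assignment every recorded phenotype matches its genotype and every non-founder's genotype is obtainable from its parents' genotypes, so the pedigree is consistent.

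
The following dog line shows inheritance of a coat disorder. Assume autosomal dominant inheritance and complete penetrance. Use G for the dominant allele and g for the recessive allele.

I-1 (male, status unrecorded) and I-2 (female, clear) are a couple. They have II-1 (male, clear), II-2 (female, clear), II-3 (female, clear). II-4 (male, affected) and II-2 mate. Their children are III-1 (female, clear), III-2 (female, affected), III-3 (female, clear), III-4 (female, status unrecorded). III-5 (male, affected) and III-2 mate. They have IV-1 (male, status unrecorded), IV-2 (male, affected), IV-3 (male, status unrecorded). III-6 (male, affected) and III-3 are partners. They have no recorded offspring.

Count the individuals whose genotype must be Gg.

Obligate heterozygotes: II-4 is affected so carries G and passed g to III-1 (gg), so II-4 is Gg; III-2 is affected so carries G and received g from II-2 (gg), so III-2 is Gg.
Every other individual is either homozygous by phenotype or has at least one consistent homozygous assignment, so the count is 2.

2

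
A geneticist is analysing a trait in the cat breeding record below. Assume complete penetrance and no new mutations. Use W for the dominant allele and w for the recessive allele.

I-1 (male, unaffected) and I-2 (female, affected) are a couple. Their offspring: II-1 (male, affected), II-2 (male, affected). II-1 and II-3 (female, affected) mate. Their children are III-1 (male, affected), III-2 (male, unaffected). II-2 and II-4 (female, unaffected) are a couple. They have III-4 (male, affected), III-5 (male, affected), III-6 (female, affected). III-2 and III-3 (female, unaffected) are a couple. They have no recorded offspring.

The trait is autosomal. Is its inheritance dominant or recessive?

dominant

II-1 and II-3 are both affected yet have an unaffected child III-2. Under a recessive model two affected parents are homozygous and every child would be affected, so the trait cannot be recessive.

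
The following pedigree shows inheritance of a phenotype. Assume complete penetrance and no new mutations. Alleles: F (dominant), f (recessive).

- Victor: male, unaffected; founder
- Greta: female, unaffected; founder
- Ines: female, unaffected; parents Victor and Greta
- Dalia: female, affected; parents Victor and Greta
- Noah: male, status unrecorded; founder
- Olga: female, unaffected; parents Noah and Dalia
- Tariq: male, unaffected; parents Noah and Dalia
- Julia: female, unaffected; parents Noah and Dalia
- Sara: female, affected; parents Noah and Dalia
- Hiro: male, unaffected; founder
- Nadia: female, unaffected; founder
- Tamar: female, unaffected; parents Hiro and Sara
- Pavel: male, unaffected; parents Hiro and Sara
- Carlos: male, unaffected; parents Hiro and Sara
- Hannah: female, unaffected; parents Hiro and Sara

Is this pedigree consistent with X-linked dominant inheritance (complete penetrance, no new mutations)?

No

Under X-linked dominant, Dalia (affected, female) cannot arise from Victor (unaffected) × Greta (unaffected).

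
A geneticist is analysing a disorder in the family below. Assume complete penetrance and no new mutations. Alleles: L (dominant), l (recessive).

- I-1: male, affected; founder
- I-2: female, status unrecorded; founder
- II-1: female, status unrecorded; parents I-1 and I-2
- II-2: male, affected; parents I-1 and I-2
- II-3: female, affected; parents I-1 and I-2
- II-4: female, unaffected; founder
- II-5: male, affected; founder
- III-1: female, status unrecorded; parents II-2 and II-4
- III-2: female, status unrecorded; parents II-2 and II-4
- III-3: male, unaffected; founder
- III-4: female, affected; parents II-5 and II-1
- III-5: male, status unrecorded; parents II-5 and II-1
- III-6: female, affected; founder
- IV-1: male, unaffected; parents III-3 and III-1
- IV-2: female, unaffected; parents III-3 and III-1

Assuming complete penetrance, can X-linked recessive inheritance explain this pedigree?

A consistent assignment under X-linked recessive exists: I-1 X^l Y, I-2 X^L X^l, II-1 X^L X^l, II-2 X^l Y, II-3 X^l X^l, II-4 X^L X^L, II-5 X^l Y, III-1 X^L X^l, III-2 X^L X^l, III-3 X^L Y, III-4 X^l X^l, III-5 X^L Y, III-6 X^l X^l, IV-1 X^L Y, IV-2 X^L X^L.
In this assignment every recorded phenotype matches its genotype and every non-founder's genotype is obtainable from its parents' genotypes, so the pedigree is consistent.

Yes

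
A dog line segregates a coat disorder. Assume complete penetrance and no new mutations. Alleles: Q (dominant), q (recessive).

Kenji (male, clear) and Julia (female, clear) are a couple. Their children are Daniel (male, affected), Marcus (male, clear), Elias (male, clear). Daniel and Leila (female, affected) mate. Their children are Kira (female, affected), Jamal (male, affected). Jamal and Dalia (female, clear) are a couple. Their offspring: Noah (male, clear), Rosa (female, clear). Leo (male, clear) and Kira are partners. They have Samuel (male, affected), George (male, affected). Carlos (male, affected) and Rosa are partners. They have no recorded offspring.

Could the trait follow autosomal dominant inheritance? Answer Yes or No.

Under autosomal dominant, Daniel (affected, male) cannot arise from Kenji (clear) × Julia (clear).

No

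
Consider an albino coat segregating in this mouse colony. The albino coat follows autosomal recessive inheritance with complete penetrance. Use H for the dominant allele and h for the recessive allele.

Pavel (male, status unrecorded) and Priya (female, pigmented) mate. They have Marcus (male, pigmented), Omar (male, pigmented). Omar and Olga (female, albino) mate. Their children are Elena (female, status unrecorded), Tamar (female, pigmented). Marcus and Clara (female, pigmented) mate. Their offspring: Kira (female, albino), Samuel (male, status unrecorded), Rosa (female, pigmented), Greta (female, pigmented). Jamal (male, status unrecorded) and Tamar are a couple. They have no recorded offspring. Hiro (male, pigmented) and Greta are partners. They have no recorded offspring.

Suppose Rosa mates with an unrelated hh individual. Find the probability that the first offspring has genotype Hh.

2/3

Marcus is pigmented so carries H and passed h to Kira (hh), so Marcus is Hh.
Clara is pigmented so carries H and passed h to Kira (hh), so Clara is Hh.
Rosa is a pigmented offspring of Marcus (Hh) × Clara (Hh), whose cross gives 1/4 HH : 1/2 Hh : 1/4 hh; conditioning on being pigmented, Rosa is HH with probability 1/3, Hh with probability 2/3.
Summing over parental genotype combinations, P(offspring has genotype Hh) = 1/3·1 + 2/3·1/2 = 2/3.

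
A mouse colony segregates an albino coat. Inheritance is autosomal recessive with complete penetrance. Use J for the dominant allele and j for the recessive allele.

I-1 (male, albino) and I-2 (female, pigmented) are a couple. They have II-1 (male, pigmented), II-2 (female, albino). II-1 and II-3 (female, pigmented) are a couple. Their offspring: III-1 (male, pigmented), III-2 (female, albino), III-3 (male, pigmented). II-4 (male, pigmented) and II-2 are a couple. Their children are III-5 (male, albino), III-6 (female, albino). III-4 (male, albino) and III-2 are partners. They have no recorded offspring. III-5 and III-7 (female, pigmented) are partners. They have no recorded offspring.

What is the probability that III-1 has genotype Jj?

II-1 is pigmented so carries J and received j from I-1 (jj), so II-1 is Jj.
II-3 is pigmented so carries J and passed j to III-2 (jj), so II-3 is Jj.
Their cross gives offspring ratios 1/4 JJ : 1/2 Jj : 1/4 jj. Conditioning on III-1 being pigmented, P(Jj) = 1/2 / 3/4 = 2/3.

2/3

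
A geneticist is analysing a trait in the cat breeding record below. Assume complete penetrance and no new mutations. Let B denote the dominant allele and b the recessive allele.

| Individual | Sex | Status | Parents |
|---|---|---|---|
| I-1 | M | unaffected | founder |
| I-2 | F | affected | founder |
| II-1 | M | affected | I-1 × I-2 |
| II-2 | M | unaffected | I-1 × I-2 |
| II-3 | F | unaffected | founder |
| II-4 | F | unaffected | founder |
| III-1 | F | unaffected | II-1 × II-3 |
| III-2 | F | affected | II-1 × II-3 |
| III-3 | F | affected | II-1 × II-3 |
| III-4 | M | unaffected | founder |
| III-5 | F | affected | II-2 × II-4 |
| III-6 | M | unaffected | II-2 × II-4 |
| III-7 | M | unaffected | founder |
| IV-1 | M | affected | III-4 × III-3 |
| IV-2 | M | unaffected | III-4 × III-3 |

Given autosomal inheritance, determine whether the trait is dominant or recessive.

II-2 and II-4 are both unaffected yet have an affected child III-5. Under dominance, an affected child requires at least one affected parent, so the trait cannot be dominant.

recessive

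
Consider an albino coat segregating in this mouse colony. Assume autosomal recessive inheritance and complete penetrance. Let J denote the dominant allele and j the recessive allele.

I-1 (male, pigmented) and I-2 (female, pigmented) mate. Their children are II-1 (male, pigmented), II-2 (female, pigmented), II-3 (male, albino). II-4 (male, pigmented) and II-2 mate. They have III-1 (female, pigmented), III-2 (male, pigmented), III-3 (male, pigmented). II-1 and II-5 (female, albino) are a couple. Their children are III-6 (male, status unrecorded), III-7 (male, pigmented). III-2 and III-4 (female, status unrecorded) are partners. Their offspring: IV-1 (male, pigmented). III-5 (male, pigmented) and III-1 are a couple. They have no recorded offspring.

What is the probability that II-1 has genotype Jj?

I-1 is pigmented so carries J and passed j to II-3 (jj), so I-1 is Jj.
I-2 is pigmented so carries J and passed j to II-3 (jj), so I-2 is Jj.
Their cross gives offspring ratios 1/4 JJ : 1/2 Jj : 1/4 jj. Conditioning on II-1 being pigmented, P(Jj) = 1/2 / 3/4 = 2/3 before taking II-1's own offspring into account.
II-5 is albino, so II-5 is jj.
Now use II-1's offspring. Probability of each recorded status — pigmented son III-7: 1/2 if II-1 is Jj, 1 if JJ. (III-6: equally likely either way, so uninformative.)
Bayes: P(Jj) = 2/3·1/2 / (2/3·1/2 + 1/3·1) = 1/2.

1/2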